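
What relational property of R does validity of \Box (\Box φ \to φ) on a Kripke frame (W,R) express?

This is the T□ axiom.
Its frame correspondent is shift-reflexivity — \forall x \forall y (Rxy \to Ryy).

shift-reflexivity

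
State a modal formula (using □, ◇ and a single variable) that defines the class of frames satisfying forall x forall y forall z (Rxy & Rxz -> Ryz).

A defining formula is ◇q → □◇q (the 5 axiom).
Suppose ◇q→□◇q is valid. Take Rxy, Rxz and set V(q)={y}. Then ◇q at x, so □◇q at x, so ◇q at z, so some w with Rzw has q; w=y, i.e. Rzy. By symmetry of the argument, Ryz.

◇q → □◇q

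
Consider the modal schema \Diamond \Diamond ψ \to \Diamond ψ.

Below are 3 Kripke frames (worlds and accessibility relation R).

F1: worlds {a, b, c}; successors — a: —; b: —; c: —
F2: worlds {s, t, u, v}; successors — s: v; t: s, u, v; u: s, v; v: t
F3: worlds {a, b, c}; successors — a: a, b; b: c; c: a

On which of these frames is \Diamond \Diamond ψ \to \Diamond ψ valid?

F1

The schema corresponds to transitivity: \forall x \forall y \forall z (Rxy \wedge Ryz \to Rxz).
F1: condition met.
F2: fails — Ruv and Rvt but not Rut.
F3: fails — Rca and Rab but not Rcb.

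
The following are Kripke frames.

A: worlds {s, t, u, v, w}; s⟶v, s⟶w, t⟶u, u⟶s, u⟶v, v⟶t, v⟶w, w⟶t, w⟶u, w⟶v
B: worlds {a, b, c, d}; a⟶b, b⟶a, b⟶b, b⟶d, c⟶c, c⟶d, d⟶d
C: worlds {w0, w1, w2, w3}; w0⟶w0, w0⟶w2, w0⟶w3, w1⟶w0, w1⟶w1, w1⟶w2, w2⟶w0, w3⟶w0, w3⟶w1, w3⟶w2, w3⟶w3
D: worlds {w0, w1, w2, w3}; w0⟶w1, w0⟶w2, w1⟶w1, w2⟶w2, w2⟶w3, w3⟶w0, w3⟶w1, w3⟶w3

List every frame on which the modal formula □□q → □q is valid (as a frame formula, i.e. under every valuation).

Frame correspondent (Sahlqvist): ∀x ∀y (Rxy → ∃z (Rxz ∧ Rzy)) — i.e. density.
A: fails — Rvw but no z with Rvz and Rzw.
B: condition met.
C: condition met.
D: condition met.
Valid on: B, C, D.

B, C, D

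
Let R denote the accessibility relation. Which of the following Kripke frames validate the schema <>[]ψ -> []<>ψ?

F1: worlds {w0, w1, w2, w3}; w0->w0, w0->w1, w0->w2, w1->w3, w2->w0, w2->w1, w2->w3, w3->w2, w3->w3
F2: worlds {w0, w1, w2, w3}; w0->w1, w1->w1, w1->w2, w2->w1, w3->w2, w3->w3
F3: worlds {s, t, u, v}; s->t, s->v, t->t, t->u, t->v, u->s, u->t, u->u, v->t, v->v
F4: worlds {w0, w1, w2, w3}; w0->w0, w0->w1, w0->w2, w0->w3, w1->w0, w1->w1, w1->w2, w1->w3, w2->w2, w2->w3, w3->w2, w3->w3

F3, F4

Frame correspondent (Sahlqvist): forall x forall y forall z (Rxy & Rxz -> exists w (Ryw & Rzw)) — i.e. convergence.
F1: fails — Rw0w1 and Rw0w0 but w1 and w0 have no common successor.
F2: fails — Rw3w2 and Rw3w3 but w2 and w3 have no common successor.
F3: holds.
F4: holds.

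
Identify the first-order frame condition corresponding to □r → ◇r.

seriality: ∀x ∃y Rxy

Suppose □r→◇r is valid. At any x set V(r)=W. Then □r at x, so ◇r at x, so x has a successor.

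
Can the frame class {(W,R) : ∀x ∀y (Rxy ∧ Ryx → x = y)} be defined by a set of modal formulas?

No — not modally definable

Modal frame validity is preserved under surjective bounded morphisms.
The 8-cycle (worlds 0,1,2,3,4,5,6,7 with 0→1→2→3→4→5→6→7→0) is antisymmetric. Sending even-indexed worlds to • and odd-indexed worlds to ∘ is a surjective bounded morphism onto the two-world frame with •↔∘, which is not antisymmetric.
So no modal formula (or set of formulas) defines exactly the antisymmetric frames.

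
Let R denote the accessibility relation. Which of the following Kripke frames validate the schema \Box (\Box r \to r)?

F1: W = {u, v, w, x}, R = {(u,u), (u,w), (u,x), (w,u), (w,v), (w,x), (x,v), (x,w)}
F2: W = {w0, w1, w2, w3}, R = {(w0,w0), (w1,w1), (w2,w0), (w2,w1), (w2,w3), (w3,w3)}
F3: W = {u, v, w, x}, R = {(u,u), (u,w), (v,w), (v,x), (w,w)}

F2

Frame correspondent (Sahlqvist): \forall x \forall y (Rxy \to Ryy) — i.e. shift-reflexivity.
F1: fails — Rxw but not Rww.
F2: holds.
F3: fails — Rvx but not Rxx.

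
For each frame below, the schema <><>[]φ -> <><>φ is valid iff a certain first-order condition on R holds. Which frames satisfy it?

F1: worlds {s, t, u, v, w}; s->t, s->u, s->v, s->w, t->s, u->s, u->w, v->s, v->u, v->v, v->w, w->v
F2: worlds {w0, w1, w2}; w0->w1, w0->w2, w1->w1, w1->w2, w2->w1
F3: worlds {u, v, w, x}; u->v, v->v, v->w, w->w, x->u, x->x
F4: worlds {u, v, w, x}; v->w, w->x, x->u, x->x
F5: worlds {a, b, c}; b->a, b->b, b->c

Frame correspondent (Sahlqvist): forall x forall y (x R^2 y -> exists w (yRw & x R^2 w)) — i.e. a generalized confluence (Geach) condition.
F1: fails — tR²t but no w* with tRw* and tR²w*.
F2: satisfies the condition.
F3: satisfies the condition.
F4: fails — wR²u but no t with uRt and wR²t.
F5: fails — bR²a but no w with aRw and bR²w.

F2, F3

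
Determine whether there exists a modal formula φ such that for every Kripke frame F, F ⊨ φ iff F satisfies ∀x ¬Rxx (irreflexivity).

Modal frame validity is preserved under surjective bounded morphisms.
The 4-cycle (worlds s,t,u,v with s→t→u→v→s) is irreflexive, and the map sending every world to a single reflexive point • is a surjective bounded morphism (forth: every edge maps to (•,•); back: every world has a successor). So any modal formula valid on the 4-cycle is also valid on the reflexive point, which is not irreflexive.
So the class is not modally definable.

No — not modally definable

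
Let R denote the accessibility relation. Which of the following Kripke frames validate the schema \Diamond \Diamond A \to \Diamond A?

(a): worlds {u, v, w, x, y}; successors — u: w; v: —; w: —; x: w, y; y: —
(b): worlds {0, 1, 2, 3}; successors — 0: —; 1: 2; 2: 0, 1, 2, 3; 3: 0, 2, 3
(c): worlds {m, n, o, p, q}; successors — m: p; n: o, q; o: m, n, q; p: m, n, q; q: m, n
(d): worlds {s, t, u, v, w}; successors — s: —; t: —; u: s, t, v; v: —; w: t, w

(a), (d)

Frame correspondent (Sahlqvist): \forall x \forall y (x R^2 y \to \exists w (y = w \wedge xRw)) — i.e. a generalized confluence (Geach) condition.
(a): ✓.
(b): fails — 1R²0 but no w with 0=w and 1Rw.
(c): fails — mR²m but no w with m=w and mRw.
(d): ✓.
Valid on: (a), (d).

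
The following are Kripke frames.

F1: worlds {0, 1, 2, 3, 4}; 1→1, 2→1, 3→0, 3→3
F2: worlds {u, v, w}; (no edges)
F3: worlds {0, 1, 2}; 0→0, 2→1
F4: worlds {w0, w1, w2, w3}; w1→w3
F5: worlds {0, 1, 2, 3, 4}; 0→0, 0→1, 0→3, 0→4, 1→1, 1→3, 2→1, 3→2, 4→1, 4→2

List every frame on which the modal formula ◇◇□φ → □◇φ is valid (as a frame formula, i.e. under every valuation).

This is the axiom for a generalized confluence (Geach) condition; its first-order frame correspondent is ∀x ∀y ∀z ((xR²y ∧ xRz) → ∃w (yRw ∧ zRw)).
F1: fails — 3R²0, 3R0 but no w with 0Rw and 0Rw.
F2: ✓.
F3: ✓.
F4: ✓.
F5: fails — 0R²0, 0R3 but no w with 0Rw and 3Rw.

F2, F3, F4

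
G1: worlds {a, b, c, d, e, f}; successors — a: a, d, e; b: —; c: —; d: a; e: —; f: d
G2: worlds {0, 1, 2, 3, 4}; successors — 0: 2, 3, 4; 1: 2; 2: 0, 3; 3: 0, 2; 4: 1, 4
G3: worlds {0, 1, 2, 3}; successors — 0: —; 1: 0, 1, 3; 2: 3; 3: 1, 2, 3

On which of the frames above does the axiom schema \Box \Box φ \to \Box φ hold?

G3

This is the axiom for density; its first-order frame correspondent is \forall x \forall y (Rxy \to \exists z (Rxz \wedge Rzy)).
G1: fails — Rfd but no z with Rfz and Rzd.
G2: fails — R12 but no z with R1z and Rz2.
G3: holds.
Valid on: G3.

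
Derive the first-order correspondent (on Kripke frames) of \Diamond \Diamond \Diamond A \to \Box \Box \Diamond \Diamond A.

This is a Sahlqvist (Geach-type) schema ◇^3□^0A → □^2◇^2A.
Minimal-valuation argument: fix x; take any y with xR^3y and any z with xR^2z. Set V(A) to the set of worlds R-reachable from y in exactly 0 steps. Then □^0A holds at y, so the antecedent holds at x; validity forces ◇^2A at z, giving a w with zR^2w and yR^0w.
First-order correspondent: \forall x \forall y \forall z ((x R^3 y \wedge x R^2 z) \to \exists w (y = w \wedge z R^2 w)).

\forall x \forall y \forall z ((x R^3 y \wedge x R^2 z) \to \exists w (y = w \wedge z R^2 w))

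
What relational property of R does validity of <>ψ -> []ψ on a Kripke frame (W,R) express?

Suppose ◇ψ→□ψ is valid. Take Rxy, Rxz and set V(ψ)={y}. Then ◇ψ at x, so □ψ at x, so ψ at z, i.e. z=y.
The converse is a direct semantic check.
So the correspondent is partial functionality.

Partial functionality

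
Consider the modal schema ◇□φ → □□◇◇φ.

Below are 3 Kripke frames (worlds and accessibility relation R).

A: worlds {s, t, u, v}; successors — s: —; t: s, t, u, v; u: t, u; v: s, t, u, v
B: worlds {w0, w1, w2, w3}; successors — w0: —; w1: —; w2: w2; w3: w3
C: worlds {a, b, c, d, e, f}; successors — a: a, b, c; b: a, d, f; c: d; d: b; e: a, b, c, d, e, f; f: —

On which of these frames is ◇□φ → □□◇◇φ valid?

B

This is the axiom for a generalized confluence (Geach) condition; its first-order frame correspondent is ∀x ∀y ∀z ((xRy ∧ xR²z) → ∃w (yRw ∧ zR²w)).
A: fails — tRs, tR²s but no w with sRw and sR²w.
B: ✓.
C: fails — aRa, aR²f but no w with aRw and fR²w.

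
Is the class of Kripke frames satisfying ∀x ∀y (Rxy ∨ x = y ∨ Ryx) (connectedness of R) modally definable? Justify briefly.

No — not modally definable

Modal frame validity is preserved under disjoint unions.
Take 3 disjoint single-world reflexive frames: each is trivially connected, but their disjoint union has 3 worlds with no edge between distinct components, so it is not connected.
Hence connectedness of R is not modally definable.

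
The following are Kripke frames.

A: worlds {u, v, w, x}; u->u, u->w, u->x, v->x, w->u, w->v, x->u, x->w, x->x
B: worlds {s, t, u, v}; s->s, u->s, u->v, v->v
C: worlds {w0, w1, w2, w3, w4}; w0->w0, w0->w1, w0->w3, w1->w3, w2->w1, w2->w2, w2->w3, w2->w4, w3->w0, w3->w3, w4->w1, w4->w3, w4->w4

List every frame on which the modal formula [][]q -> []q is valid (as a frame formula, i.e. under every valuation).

B, C

Frame correspondent (Sahlqvist): forall x forall y (Rxy -> exists z (Rxz & Rzy)) — i.e. density.
A: fails — Rwv but no z with Rwz and Rzv.
B: ✓.
C: ✓.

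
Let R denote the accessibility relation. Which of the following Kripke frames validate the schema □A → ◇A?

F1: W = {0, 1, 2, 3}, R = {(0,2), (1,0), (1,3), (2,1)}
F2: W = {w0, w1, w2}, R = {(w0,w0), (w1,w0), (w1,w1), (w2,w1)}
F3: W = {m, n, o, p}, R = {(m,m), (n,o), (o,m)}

F2

The schema corresponds to seriality: ∀x ∃y Rxy.
F1: fails — world 3 has no successor.
F2: satisfies the condition.
F3: fails — world p has no successor.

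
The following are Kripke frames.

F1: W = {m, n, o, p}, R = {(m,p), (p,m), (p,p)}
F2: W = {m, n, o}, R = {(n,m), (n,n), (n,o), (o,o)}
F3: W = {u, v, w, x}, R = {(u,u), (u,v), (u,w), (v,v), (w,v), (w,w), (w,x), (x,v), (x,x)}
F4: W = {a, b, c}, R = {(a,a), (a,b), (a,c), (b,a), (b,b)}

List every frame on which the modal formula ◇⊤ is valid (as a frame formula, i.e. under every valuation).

F3

The schema corresponds to seriality: ∀x ∃y Rxy.
F1: fails — world n has no successor.
F2: fails — world m has no successor.
F3: holds.
F4: fails — world c has no successor.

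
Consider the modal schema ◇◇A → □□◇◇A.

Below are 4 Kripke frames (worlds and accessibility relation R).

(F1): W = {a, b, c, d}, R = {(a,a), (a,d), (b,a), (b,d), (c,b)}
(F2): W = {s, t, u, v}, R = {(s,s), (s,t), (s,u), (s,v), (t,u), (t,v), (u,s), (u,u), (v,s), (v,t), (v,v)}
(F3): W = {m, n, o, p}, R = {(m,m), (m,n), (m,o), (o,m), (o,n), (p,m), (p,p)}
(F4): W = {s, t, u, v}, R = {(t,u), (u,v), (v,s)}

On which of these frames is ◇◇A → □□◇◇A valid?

(F2)

The schema corresponds to a generalized confluence (Geach) condition: ∀x ∀y ∀z ((xR²y ∧ xR²z) → ∃w (y = w ∧ zR²w)).
(F1): fails — aR²a, aR²d but no w with a=w and dR²w.
(F2): holds.
(F3): fails — mR²m, mR²n but no w with m=w and nR²w.
(F4): fails — tR²v, tR²v but no w with v=w and vR²w.
Valid on: (F2).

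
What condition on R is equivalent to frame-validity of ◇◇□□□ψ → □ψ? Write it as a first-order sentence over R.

∀x ∀y ∀z ((xR²y ∧ xRz) → ∃w (yR³w ∧ z = w))

This is a Sahlqvist (Geach-type) schema ◇^2□^3ψ → □^1◇^0ψ.
First-order correspondent: ∀x ∀y ∀z ((xR²y ∧ xRz) → ∃w (yR³w ∧ z = w)).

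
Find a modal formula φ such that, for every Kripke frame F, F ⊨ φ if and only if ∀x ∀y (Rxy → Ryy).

□(□q → q)

The condition is shift-reflexivity. The T□ schema □(□q → q) defines it.
Suppose □(□q→q) is valid. Take Rxy and set V(q)={w : Ryw}. Then at y, □q holds; since □(□q→q) at x, □q→q at y, so q at y, i.e. Ryy.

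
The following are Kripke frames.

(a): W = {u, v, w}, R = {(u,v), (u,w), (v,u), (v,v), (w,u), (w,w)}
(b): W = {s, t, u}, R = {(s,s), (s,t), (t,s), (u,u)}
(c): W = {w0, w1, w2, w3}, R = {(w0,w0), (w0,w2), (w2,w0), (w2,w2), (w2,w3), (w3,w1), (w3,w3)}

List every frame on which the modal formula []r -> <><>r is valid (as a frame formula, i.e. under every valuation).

Frame correspondent (Sahlqvist): forall x exists w (xRw & x R^2 w) — i.e. a generalized confluence (Geach) condition.
(a): condition met.
(b): condition met.
(c): fails — at w1 but no w with w1Rw and w1R²w.

(a), (b)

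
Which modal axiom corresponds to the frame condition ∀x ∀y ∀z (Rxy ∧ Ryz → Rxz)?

A defining formula is □p → □□p (the 4 axiom).
Suppose □p→□□p is valid. Take Rxy, Ryz and set V(p)={w : Rxw}. Then □p at x, so □□p at x, so □p at y, so p at z, i.e. Rxz.

□p → □□p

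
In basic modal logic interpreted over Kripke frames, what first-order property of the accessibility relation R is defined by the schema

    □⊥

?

□⊥ is valid iff no world has any successor (otherwise □⊥ fails at any world with one).

emptiness of R: ∀x ∀y ¬Rxy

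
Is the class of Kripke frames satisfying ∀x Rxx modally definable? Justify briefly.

Yes, by □p → p

This is a Sahlqvist condition; the T axiom □p → p defines it.
Suppose □p→p is valid. At any x set V(p)={w : Rxw}. Then □p holds at x, so p holds at x, i.e. Rxx.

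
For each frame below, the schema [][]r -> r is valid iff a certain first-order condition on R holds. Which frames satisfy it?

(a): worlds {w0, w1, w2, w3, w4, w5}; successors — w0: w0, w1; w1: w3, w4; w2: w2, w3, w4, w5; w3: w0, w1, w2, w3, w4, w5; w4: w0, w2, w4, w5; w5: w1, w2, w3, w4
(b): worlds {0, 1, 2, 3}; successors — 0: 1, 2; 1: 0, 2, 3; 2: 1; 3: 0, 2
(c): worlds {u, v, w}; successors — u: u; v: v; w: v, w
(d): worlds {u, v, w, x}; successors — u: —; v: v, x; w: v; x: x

Frame correspondent (Sahlqvist): forall x exists w (x R^2 w & x = w) — i.e. a generalized confluence (Geach) condition.
(a): satisfies the condition.
(b): fails — at 3 but no w with 3R²w and 3=w.
(c): satisfies the condition.
(d): fails — at u but no t with uR²t and u=t.
Valid on: (a), (c).

(a), (c)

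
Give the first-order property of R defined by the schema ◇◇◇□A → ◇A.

∀x ∀y (xR³y → ∃w (yRw ∧ xRw))

This is a Sahlqvist (Geach-type) schema ◇^3□^1A → □^0◇^1A.
First-order correspondent: ∀x ∀y (xR³y → ∃w (yRw ∧ xRw)).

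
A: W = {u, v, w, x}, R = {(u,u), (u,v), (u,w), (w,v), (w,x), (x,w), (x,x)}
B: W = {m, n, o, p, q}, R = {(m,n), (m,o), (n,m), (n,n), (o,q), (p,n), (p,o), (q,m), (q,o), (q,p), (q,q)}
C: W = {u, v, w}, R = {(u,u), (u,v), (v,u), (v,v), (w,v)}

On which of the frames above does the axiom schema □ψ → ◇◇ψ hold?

B, C

Frame correspondent (Sahlqvist): ∀x ∃w (xRw ∧ xR²w) — i.e. a generalized confluence (Geach) condition.
A: fails — at v but no t with vRt and vR²t.
B: satisfies the condition.
C: satisfies the condition.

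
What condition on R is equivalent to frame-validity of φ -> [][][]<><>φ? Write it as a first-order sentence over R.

forall x forall z (x R^3 z -> exists w (x = w & z R^2 w))

This is a Sahlqvist (Geach-type) schema ◇^0□^0φ → □^3◇^2φ.
Minimal-valuation argument: fix x; take any y with xR^0y and any z with xR^3z. Set V(φ) to the set of worlds R-reachable from y in exactly 0 steps. Then □^0φ holds at y, so the antecedent holds at x; validity forces ◇^2φ at z, giving a w with zR^2w and yR^0w.
First-order correspondent: forall x forall z (x R^3 z -> exists w (x = w & z R^2 w)).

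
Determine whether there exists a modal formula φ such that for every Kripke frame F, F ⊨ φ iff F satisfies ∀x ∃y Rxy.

This is a Sahlqvist condition; the D axiom □p → ◇p defines it.
Suppose □p→◇p is valid. At any x set V(p)=W. Then □p at x, so ◇p at x, so x has a successor.

Yes, by □p → ◇p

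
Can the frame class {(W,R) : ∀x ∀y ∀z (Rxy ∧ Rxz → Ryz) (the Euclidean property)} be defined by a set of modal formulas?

The condition is the Euclidean property. A defining modal formula is ◇q → □◇q.

Yes — defined by ◇q → □◇q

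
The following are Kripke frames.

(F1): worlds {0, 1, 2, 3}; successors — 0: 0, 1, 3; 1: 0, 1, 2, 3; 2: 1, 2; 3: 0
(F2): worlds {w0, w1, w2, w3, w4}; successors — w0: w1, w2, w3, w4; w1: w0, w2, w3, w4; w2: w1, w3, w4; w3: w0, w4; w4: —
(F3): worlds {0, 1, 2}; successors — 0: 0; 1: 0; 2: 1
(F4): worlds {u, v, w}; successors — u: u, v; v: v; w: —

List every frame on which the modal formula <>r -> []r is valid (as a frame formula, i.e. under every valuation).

Frame correspondent (Sahlqvist): forall x forall y forall z (Rxy & Rxz -> y = z) — i.e. partial functionality.
(F1): fails — 0 sees both 0 and 1.
(F2): fails — w0 sees both w1 and w2.
(F3): holds.
(F4): fails — u sees both u and v.
Valid on: (F3).

(F3)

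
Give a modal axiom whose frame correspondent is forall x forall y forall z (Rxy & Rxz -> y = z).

The condition is partial functionality. The CD schema ◇ψ → □ψ defines it.

◇ψ → □ψ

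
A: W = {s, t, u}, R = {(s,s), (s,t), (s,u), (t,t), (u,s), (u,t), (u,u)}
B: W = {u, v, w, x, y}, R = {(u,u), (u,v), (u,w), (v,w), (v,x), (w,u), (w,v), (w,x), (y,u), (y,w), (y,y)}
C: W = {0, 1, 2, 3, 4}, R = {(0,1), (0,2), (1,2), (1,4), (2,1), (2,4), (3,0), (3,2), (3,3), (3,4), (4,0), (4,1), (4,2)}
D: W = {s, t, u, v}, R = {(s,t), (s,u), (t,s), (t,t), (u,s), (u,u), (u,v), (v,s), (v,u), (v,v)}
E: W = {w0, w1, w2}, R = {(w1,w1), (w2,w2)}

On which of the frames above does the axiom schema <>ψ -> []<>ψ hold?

E

This is the axiom for the Euclidean property; its first-order frame correspondent is forall x forall y forall z (Rxy & Rxz -> Ryz).
A: fails — Rst and Rsu but not Rtu.
B: fails — Ruv and Ruv but not Rvv.
C: fails — R02 and R02 but not R22.
D: fails — Rsu and Rst but not Rut.
E: ✓.
Valid on: E.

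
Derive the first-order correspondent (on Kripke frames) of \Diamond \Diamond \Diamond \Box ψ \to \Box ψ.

This is a Sahlqvist (Geach-type) schema ◇^3□^1ψ → □^1◇^0ψ.
First-order correspondent: \forall x \forall y \forall z ((x R^3 y \wedge xRz) \to \exists w (yRw \wedge z = w)).

\forall x \forall y \forall z ((x R^3 y \wedge xRz) \to \exists w (yRw \wedge z = w))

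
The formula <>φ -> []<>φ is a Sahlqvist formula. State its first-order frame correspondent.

The Euclidean property

Suppose ◇φ→□◇φ is valid. Take Rxy, Rxz and set V(φ)={y}. Then ◇φ at x, so □◇φ at x, so ◇φ at z, so some w with Rzw has φ; w=y, i.e. Rzy. By symmetry of the argument, Ryz.
Conversely, on a frame with the Euclidean property the schema holds at every world under every valuation.
Frame condition: forall x forall y forall z (Rxy & Rxz -> Ryz).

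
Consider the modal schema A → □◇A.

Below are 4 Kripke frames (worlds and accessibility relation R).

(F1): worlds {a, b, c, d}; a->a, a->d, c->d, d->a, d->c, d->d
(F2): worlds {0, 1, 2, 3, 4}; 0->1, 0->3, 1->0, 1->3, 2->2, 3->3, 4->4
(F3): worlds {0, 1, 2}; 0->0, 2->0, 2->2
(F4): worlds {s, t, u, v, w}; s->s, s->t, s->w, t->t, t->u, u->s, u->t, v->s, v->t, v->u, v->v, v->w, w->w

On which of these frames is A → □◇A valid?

Frame correspondent (Sahlqvist): ∀x ∀y (Rxy → Ryx) — i.e. symmetry.
(F1): condition met.
(F2): fails — R03 but not R30.
(F3): fails — R20 but not R02.
(F4): fails — Rvw but not Rwv.

(F1)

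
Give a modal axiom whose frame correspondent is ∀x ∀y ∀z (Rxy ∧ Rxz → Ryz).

◇r → □◇r

The condition is the Euclidean property. The 5 schema ◇r → □◇r defines it.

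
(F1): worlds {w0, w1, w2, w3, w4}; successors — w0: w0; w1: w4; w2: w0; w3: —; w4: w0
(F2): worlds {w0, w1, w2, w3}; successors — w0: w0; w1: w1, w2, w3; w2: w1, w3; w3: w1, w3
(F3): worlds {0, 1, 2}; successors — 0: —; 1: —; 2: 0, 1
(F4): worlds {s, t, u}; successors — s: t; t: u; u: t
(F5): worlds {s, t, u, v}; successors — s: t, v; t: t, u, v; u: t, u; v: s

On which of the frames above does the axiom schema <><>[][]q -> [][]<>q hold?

This is the axiom for a generalized confluence (Geach) condition; its first-order frame correspondent is forall x forall y forall z ((x R^2 y & x R^2 z) -> exists w (y R^2 w & zRw)).
(F1): condition met.
(F2): condition met.
(F3): condition met.
(F4): fails — sR²u, sR²u but no w with uR²w and uRw.
(F5): fails — sR²u, sR²v but no w with uR²w and vRw.
Valid on: (F1), (F2), (F3).

(F1), (F2), (F3)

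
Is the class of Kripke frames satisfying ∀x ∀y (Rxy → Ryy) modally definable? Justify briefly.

The condition is shift-reflexivity. A defining modal formula is □(□q → q).
Suppose □(□q→q) is valid. Take Rxy and set V(q)={w : Ryw}. Then at y, □q holds; since □(□q→q) at x, □q→q at y, so q at y, i.e. Ryy.

Yes, by □(□q → q)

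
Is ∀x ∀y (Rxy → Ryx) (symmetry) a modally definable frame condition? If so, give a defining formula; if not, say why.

Definable; q → □◇q defines it

Yes: it is symmetry, defined by the B schema q → □◇q.
Suppose q→□◇q is valid. Take Rxy and set V(q)={x}. Then q at x, so □◇q at x, so ◇q at y, so some z with Ryz has q; z=x, i.e. Ryx.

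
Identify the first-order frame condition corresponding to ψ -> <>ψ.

This is frame-equivalent to □ψ → ψ (substitute ¬ψ for ψ and contrapose).
Suppose □ψ→ψ is valid. At any x set V(ψ)={w : Rxw}. Then □ψ holds at x, so ψ holds at x, i.e. Rxx.
The converse is a direct semantic check.
Frame condition: forall x Rxx.

Reflexivity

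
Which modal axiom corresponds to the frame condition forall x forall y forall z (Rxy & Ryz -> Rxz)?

A defining formula is □r → □□r (the 4 axiom).

□r → □□r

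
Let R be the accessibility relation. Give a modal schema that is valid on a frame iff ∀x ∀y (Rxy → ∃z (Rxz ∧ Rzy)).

□□p → □p

This is density; the standard corresponding axiom is C4: □□p → □p.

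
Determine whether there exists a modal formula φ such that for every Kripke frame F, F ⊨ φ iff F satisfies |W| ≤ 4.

If a class were modally definable it would be closed under disjoint unions (Goldblatt–Thomason).
Any modal formula valid on each of 5 disjoint one-world frames is valid on their disjoint union (validity is preserved under disjoint unions). Each one-world frame has |W|=1≤4, but the union has |W|=5.
So the class is not modally definable.

No — not modally definable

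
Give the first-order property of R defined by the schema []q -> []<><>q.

This is a Sahlqvist (Geach-type) schema ◇^0□^1q → □^1◇^2q.
Minimal-valuation argument: fix x; take any y with xR^0y and any z with xR^1z. Set V(q) to the set of worlds R-reachable from y in exactly 1 step. Then □^1q holds at y, so the antecedent holds at x; validity forces ◇^2q at z, giving a w with zR^2w and yR^1w.
First-order correspondent: forall x forall z (xRz -> exists w (xRw & z R^2 w)).

forall x forall z (xRz -> exists w (xRw & z R^2 w))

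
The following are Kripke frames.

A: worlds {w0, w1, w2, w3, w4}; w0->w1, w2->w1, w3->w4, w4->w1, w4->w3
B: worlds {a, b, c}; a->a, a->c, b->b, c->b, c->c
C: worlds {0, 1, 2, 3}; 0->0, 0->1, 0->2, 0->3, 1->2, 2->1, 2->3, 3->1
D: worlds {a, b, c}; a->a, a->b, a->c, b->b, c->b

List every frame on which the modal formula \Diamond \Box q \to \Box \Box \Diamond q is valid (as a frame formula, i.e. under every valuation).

Frame correspondent (Sahlqvist): \forall x \forall y \forall z ((xRy \wedge x R^2 z) \to \exists w (yRw \wedge zRw)) — i.e. a generalized confluence (Geach) condition.
A: fails — w3Rw4, w3R²w1 but no w with w4Rw and w1Rw.
B: fails — aRa, aR²b but no w with aRw and bRw.
C: fails — 0R1, 0R²2 but no w with 1Rw and 2Rw.
D: ✓.

D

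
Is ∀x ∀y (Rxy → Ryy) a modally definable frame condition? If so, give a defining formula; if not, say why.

Yes: it is shift-reflexivity, defined by the T□ schema □(□q → q).
Suppose □(□q→q) is valid. Take Rxy and set V(q)={w : Ryw}. Then at y, □q holds; since □(□q→q) at x, □q→q at y, so q at y, i.e. Ryy.

Yes, by □(□q → q)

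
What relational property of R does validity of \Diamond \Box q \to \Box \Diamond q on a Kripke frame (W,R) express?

Suppose ◇□q→□◇q is valid. Take Rxy, Rxz and set V(q)={w : Ryw}. Then □q at y so ◇□q at x, so □◇q at x, so ◇q at z, giving w with Rzw and Ryw.
The converse is a direct semantic check.
Frame condition: \forall x \forall y \forall z (Rxy \wedge Rxz \to \exists w (Ryw \wedge Rzw)).

convergence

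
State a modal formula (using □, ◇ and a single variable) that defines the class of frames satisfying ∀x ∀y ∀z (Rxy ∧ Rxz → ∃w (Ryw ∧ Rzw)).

◇□s → □◇s

This is convergence; the standard corresponding axiom is .2: ◇□s → □◇s.
Suppose ◇□s→□◇s is valid. Take Rxy, Rxz and set V(s)={w : Ryw}. Then □s at y so ◇□s at x, so □◇s at x, so ◇s at z, giving w with Rzw and Ryw.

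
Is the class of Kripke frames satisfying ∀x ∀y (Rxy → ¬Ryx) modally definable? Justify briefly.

No

If a class were modally definable it would be closed under surjective bounded morphisms (Goldblatt–Thomason).
The 3-cycle (worlds s,t,u with s→t→u→s) is asymmetric. Mapping every world to a single reflexive point • is a surjective bounded morphism, and the reflexive point is not asymmetric (R•• but asymmetry requires ¬R••).
Hence asymmetry is not modally definable.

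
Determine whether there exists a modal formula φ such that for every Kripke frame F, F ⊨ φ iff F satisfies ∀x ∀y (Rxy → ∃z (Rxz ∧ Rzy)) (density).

The condition is density. A defining modal formula is □□p → □p.

Definable; □□p → □p defines it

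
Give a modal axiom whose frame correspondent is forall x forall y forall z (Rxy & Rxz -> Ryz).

This is the Euclidean property; the standard corresponding axiom is 5: ◇r → □◇r.
Suppose ◇r→□◇r is valid. Take Rxy, Rxz and set V(r)={y}. Then ◇r at x, so □◇r at x, so ◇r at z, so some w with Rzw has r; w=y, i.e. Rzy. By symmetry of the argument, Ryz.

◇r → □◇r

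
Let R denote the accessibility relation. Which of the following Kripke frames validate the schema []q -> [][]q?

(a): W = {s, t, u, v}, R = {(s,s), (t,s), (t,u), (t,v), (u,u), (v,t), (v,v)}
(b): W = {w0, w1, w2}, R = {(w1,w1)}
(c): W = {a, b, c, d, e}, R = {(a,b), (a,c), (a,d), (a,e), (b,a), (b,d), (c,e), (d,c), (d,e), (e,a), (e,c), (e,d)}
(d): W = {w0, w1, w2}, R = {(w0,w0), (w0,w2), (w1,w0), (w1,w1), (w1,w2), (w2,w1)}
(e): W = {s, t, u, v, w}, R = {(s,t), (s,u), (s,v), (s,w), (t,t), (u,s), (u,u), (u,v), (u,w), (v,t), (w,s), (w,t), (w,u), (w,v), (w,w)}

(b)

Frame correspondent (Sahlqvist): forall x forall y forall z (Rxy & Ryz -> Rxz) — i.e. transitivity.
(a): fails — Rtv and Rvt but not Rtt.
(b): holds.
(c): fails — Rde and Rea but not Rda.
(d): fails — Rw0w2 and Rw2w1 but not Rw0w1.
(e): fails — Ruv and Rvt but not Rut.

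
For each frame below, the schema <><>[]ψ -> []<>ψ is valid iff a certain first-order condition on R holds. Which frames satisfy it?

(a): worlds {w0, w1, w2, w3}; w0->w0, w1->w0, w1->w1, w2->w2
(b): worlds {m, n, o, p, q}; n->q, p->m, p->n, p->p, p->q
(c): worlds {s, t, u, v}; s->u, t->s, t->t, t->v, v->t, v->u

Frame correspondent (Sahlqvist): forall x forall y forall z ((x R^2 y & xRz) -> exists w (yRw & zRw)) — i.e. a generalized confluence (Geach) condition.
(a): satisfies the condition.
(b): fails — pR²m, pRm but no w with mRw and mRw.
(c): fails — tR²s, tRt but no w with sRw and tRw.

(a)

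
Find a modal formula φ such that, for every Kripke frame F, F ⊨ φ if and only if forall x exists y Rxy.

□ψ → ◇ψ

A defining formula is □ψ → ◇ψ (the D axiom).
Suppose □ψ→◇ψ is valid. At any x set V(ψ)=W. Then □ψ at x, so ◇ψ at x, so x has a successor.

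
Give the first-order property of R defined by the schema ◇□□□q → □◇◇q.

This is a Sahlqvist (Geach-type) schema ◇^1□^3q → □^1◇^2q.
First-order correspondent: ∀x ∀y ∀z ((xRy ∧ xRz) → ∃w (yR³w ∧ zR²w)).

∀x ∀y ∀z ((xRy ∧ xRz) → ∃w (yR³w ∧ zR²w))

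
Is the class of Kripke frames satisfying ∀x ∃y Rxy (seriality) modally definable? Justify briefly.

The condition is seriality. A defining modal formula is □p → ◇p.

Definable; □p → ◇p defines it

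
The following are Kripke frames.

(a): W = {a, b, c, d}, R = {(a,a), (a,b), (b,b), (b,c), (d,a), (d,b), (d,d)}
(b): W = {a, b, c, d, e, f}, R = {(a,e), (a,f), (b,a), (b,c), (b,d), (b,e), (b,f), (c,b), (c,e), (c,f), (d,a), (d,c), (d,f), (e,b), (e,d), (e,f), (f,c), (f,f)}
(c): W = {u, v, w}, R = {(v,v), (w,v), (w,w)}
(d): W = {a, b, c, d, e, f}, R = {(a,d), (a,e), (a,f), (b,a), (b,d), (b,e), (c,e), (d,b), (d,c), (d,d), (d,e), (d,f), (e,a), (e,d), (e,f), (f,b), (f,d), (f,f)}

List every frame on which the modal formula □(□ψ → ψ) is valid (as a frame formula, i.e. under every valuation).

Frame correspondent (Sahlqvist): ∀x ∀y (Rxy → Ryy) — i.e. shift-reflexivity.
(a): fails — Rbc but not Rcc.
(b): fails — Rbc but not Rcc.
(c): holds.
(d): fails — Rdc but not Rcc.
Valid on: (c).

(c)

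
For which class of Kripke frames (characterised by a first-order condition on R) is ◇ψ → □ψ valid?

partial functionality

This schema is the CD axiom.
It corresponds to partial functionality: ∀x ∀y ∀z (Rxy ∧ Rxz → y = z).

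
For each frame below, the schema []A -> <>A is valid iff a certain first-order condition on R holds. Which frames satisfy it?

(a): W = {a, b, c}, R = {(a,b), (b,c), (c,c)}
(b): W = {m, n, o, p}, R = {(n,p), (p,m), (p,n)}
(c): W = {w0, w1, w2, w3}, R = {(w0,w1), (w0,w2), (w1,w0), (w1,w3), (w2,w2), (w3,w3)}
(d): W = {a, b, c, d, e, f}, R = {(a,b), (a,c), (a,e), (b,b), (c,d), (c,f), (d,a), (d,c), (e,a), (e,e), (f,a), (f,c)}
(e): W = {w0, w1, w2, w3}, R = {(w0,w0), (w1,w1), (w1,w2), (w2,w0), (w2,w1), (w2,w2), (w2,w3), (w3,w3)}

This is the axiom for seriality; its first-order frame correspondent is forall x exists y Rxy.
(a): ✓.
(b): fails — world m has no successor.
(c): ✓.
(d): ✓.
(e): ✓.

(a), (c), (d), (e)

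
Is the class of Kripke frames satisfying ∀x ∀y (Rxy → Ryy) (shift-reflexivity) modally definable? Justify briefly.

Yes: it is shift-reflexivity, defined by the T□ schema □(□q → q).
Suppose □(□q→q) is valid. Take Rxy and set V(q)={w : Ryw}. Then at y, □q holds; since □(□q→q) at x, □q→q at y, so q at y, i.e. Ryy.

Yes, by □(□q → q)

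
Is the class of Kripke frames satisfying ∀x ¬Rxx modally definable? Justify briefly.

Modal frame validity is preserved under surjective bounded morphisms.
The 5-cycle (worlds a,b,c,d,e with a→b→c→d→e→a) is irreflexive, and the map sending every world to a single reflexive point • is a surjective bounded morphism (forth: every edge maps to (•,•); back: every world has a successor). So any modal formula valid on the 5-cycle is also valid on the reflexive point, which is not irreflexive.
So no modal formula (or set of formulas) defines exactly the irreflexive frames.

Not definable by any modal formula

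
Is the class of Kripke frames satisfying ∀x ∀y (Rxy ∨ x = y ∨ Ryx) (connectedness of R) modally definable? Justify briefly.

Any modally definable frame class is closed under disjoint unions.
Take 3 disjoint single-world reflexive frames: each is trivially connected, but their disjoint union has 3 worlds with no edge between distinct components, so it is not connected.
So no modal formula (or set of formulas) defines exactly the connected frames.

No — not modally definable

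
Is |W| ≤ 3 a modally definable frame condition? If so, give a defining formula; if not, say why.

Modal frame validity is preserved under disjoint unions.
Any modal formula valid on each of 4 disjoint one-world frames is valid on their disjoint union (validity is preserved under disjoint unions). Each one-world frame has |W|=1≤3, but the union has |W|=4.
Hence having at most 3 worlds is not modally definable.

Not modally definable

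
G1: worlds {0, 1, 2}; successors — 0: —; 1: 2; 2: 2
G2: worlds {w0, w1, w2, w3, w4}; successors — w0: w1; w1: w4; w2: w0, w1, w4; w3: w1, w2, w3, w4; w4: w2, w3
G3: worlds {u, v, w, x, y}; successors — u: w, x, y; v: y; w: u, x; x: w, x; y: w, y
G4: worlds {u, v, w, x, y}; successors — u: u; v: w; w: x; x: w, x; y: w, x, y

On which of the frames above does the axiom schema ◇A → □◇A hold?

G1

The schema corresponds to the Euclidean property: ∀x ∀y ∀z (Rxy ∧ Rxz → Ryz).
G1: ✓.
G2: fails — Rw0w1 and Rw0w1 but not Rw1w1.
G3: fails — Ruw and Ruw but not Rww.
G4: fails — Rvw and Rvw but not Rww.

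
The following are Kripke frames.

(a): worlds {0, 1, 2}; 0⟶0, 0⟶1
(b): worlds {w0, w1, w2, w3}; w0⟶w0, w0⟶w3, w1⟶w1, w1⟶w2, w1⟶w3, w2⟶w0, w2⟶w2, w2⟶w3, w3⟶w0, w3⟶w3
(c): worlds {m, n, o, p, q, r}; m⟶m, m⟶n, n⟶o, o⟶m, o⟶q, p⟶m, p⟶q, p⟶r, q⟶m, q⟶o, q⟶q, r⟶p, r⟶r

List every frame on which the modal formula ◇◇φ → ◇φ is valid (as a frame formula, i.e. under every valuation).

Frame correspondent (Sahlqvist): ∀x ∀y ∀z (Rxy ∧ Ryz → Rxz) — i.e. transitivity.
(a): ✓.
(b): fails — Rw1w2 and Rw2w0 but not Rw1w0.
(c): fails — Rom and Rmn but not Ron.
Valid on: (a).

(a)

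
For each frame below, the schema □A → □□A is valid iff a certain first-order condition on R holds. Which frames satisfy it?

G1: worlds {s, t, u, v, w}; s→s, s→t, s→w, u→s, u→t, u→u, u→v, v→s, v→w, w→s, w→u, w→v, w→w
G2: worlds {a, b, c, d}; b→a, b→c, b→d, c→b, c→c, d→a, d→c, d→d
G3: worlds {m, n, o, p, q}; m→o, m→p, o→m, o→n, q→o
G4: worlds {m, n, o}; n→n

Frame correspondent (Sahlqvist): ∀x ∀y ∀z (Rxy ∧ Ryz → Rxz) — i.e. transitivity.
G1: fails — Ruv and Rvw but not Ruw.
G2: fails — Rbc and Rcb but not Rbb.
G3: fails — Rom and Rmo but not Roo.
G4: condition met.
Valid on: G4.

G4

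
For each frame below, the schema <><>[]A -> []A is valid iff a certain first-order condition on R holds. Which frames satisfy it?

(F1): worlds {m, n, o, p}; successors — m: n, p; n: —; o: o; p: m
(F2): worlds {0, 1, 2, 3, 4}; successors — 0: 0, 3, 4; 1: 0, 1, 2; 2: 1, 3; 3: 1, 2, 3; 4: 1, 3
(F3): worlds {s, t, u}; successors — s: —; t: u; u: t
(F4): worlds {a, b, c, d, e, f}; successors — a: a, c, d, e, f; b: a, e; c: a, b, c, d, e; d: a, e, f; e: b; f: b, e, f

Frame correspondent (Sahlqvist): forall x forall y forall z ((x R^2 y & xRz) -> exists w (yRw & z = w)) — i.e. a generalized confluence (Geach) condition.
(F1): fails — pR²n, pRm but no w with nRw and m=w.
(F2): fails — 0R²1, 0R3 but no w with 1Rw and 3=w.
(F3): condition met.
(F4): fails — aR²b, aRc but no w with bRw and c=w.

(F3)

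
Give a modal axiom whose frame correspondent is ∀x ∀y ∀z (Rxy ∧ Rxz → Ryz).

This is the Euclidean property; the standard corresponding axiom is 5: ◇s → □◇s.

◇s → □◇s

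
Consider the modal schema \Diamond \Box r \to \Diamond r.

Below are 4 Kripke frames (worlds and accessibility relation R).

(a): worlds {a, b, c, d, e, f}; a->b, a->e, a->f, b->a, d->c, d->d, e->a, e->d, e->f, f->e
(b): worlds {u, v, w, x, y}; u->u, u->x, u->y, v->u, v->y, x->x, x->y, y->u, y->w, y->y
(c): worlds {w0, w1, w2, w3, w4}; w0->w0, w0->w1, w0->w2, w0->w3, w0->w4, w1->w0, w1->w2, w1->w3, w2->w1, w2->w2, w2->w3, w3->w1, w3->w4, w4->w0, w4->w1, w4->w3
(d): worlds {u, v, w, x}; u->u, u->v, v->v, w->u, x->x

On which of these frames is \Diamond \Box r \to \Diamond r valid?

This is the axiom for a generalized confluence (Geach) condition; its first-order frame correspondent is \forall x \forall y (xRy \to \exists w (yRw \wedge xRw)).
(a): fails — aRb but no w with bRw and aRw.
(b): fails — yRw but no t with wRt and yRt.
(c): fails — w1Rw3 but no w with w3Rw and w1Rw.
(d): satisfies the condition.

(d)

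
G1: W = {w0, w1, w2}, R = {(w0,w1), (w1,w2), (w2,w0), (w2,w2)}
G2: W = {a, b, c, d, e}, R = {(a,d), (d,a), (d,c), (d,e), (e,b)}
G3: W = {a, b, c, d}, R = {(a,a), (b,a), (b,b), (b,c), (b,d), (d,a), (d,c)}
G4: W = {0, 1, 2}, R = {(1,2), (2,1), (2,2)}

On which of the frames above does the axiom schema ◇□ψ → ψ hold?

The schema corresponds to symmetry: ∀x ∀y (Rxy → Ryx).
G1: fails — Rw1w2 but not Rw2w1.
G2: fails — Reb but not Rbe.
G3: fails — Rbc but not Rcb.
G4: condition met.

G4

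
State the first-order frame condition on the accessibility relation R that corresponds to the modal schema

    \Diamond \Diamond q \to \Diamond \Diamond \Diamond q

\forall x \forall y (x R^2 y \to \exists w (y = w \wedge x R^3 w))

This is a Sahlqvist (Geach-type) schema ◇^2□^0q → □^0◇^3q.
Minimal-valuation argument: fix x; take any y with xR^2y and any z with xR^0z. Set V(q) to the set of worlds R-reachable from y in exactly 0 steps. Then □^0q holds at y, so the antecedent holds at x; validity forces ◇^3q at z, giving a w with zR^3w and yR^0w.
First-order correspondent: \forall x \forall y (x R^2 y \to \exists w (y = w \wedge x R^3 w)).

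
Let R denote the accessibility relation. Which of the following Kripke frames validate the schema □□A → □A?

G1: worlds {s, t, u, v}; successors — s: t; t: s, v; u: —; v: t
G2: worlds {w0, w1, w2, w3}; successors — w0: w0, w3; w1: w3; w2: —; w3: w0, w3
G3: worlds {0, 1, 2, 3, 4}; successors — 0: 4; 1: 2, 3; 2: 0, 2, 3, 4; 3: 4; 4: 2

G2

Frame correspondent (Sahlqvist): ∀x ∀y (Rxy → ∃z (Rxz ∧ Rzy)) — i.e. density.
G1: fails — Rvt but no z with Rvz and Rzt.
G2: holds.
G3: fails — R34 but no z with R3z and Rz4.
Valid on: G2.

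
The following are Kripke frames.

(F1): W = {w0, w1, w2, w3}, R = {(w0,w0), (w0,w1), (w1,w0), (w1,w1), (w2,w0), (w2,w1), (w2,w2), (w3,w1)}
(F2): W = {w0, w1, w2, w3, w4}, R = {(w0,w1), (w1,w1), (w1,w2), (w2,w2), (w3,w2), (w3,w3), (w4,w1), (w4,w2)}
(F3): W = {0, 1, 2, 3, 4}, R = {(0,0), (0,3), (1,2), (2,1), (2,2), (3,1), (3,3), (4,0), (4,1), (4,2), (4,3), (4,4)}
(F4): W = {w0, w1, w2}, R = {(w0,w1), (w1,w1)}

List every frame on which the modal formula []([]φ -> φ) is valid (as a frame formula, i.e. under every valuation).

(F1), (F2), (F4)

This is the axiom for shift-reflexivity; its first-order frame correspondent is forall x forall y (Rxy -> Ryy).
(F1): ✓.
(F2): ✓.
(F3): fails — R31 but not R11.
(F4): ✓.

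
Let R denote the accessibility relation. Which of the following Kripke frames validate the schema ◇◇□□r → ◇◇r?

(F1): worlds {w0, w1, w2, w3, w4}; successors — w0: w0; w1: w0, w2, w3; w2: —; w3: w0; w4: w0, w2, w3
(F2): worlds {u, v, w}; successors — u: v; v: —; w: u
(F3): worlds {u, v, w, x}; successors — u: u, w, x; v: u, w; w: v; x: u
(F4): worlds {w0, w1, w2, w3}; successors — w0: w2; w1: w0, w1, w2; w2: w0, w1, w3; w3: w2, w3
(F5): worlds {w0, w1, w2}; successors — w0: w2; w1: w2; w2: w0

(F1), (F3), (F4), (F5)

The schema corresponds to a generalized confluence (Geach) condition: ∀x ∀y (xR²y → ∃w (yR²w ∧ xR²w)).
(F1): satisfies the condition.
(F2): fails — wR²v but no t with vR²t and wR²t.
(F3): satisfies the condition.
(F4): satisfies the condition.
(F5): satisfies the condition.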